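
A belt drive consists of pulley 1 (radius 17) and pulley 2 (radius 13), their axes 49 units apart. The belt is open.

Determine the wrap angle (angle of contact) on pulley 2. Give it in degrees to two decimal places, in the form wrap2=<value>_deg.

open belt: β = asin((r2−r1)/C) = asin(-4/49) = -4.6824°
wrap1 = π − 2β = 189.3648°
wrap2 = π + 2β = 170.6352°

wrap2=170.64_deg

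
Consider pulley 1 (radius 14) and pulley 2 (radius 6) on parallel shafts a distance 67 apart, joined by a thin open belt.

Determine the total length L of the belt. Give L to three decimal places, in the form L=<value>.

open belt: β = asin((r2−r1)/C) = asin(-8/67) = -6.8576°
wrap1 = π − 2β = 193.7153°
wrap2 = π + 2β = 166.2847°
tangent length = C·cosβ = 66.5207
L = r1·wrap1 + r2·wrap2 + 2·C·cosβ = 14·3.3810 + 6·2.9022 + 2·66.5207 = 197.7882

L=197.788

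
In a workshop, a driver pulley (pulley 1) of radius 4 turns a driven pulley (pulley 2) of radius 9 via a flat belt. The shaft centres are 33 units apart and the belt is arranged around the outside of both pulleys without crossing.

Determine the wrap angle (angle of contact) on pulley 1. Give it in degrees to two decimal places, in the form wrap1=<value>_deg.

wrap1=162.57_deg

open belt: β = asin((r2−r1)/C) = asin(5/33) = 8.7147°
wrap1 = π − 2β = 162.5705°
wrap2 = π + 2β = 197.4295°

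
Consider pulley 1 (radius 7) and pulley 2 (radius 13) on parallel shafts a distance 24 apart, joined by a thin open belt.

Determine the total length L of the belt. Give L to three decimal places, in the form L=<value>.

open belt: β = asin((r2−r1)/C) = asin(6/24) = 14.4775°
wrap1 = π − 2β = 151.0450°
wrap2 = π + 2β = 208.9550°
tangent length = C·cosβ = 23.2379
L = r1·wrap1 + r2·wrap2 + 2·C·cosβ = 7·2.6362 + 13·3.6470 + 2·23.2379 = 112.3398

L=112.340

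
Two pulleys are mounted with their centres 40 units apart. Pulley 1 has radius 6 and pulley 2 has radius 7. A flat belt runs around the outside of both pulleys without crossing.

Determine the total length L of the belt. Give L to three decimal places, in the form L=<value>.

L=120.866

open belt: β = asin((r2−r1)/C) = asin(1/40) = 1.4325°
wrap1 = π − 2β = 177.1349°
wrap2 = π + 2β = 182.8651°
tangent length = C·cosβ = 39.9875
L = r1·wrap1 + r2·wrap2 + 2·C·cosβ = 6·3.0916 + 7·3.1916 + 2·39.9875 = 120.8657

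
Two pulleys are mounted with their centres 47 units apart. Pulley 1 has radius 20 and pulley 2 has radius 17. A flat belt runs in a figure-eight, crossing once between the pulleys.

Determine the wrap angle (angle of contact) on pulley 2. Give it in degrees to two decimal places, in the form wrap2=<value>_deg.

crossed belt: β = asin((r1+r2)/C) = asin(37/47) = 51.9278°
wrap1 = wrap2 = π + 2β = 283.8555°

wrap2=283.86_deg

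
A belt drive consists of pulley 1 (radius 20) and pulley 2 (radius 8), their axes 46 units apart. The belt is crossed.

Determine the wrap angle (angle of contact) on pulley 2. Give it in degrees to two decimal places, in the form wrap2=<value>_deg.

crossed belt: β = asin((r1+r2)/C) = asin(28/46) = 37.4952°
wrap1 = wrap2 = π + 2β = 254.9905°

wrap2=254.99_deg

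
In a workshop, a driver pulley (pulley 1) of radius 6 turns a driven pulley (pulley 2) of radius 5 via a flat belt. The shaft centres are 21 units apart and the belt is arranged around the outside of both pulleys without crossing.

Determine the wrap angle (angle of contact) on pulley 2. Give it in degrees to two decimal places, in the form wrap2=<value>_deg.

open belt: β = asin((r2−r1)/C) = asin(-1/21) = -2.7294°
wrap1 = π − 2β = 185.4588°
wrap2 = π + 2β = 174.5412°

wrap2=174.54_deg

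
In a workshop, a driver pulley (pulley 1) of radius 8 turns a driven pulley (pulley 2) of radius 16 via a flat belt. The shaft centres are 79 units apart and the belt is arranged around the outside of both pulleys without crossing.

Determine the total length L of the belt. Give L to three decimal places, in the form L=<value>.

open belt: β = asin((r2−r1)/C) = asin(8/79) = 5.8121°
wrap1 = π − 2β = 168.3759°
wrap2 = π + 2β = 191.6241°
tangent length = C·cosβ = 78.5939
L = r1·wrap1 + r2·wrap2 + 2·C·cosβ = 8·2.9387 + 16·3.3445 + 2·78.5939 = 234.2090

L=234.209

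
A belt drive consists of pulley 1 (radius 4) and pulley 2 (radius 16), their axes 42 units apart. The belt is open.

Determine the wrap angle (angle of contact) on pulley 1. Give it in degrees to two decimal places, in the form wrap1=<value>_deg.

wrap1=146.80_deg

open belt: β = asin((r2−r1)/C) = asin(12/42) = 16.6015°
wrap1 = π − 2β = 146.7969°
wrap2 = π + 2β = 213.2031°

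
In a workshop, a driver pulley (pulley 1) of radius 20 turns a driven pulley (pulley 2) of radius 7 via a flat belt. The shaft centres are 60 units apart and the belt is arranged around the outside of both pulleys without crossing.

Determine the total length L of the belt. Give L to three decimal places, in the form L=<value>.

open belt: β = asin((r2−r1)/C) = asin(-13/60) = -12.5133°
wrap1 = π − 2β = 205.0267°
wrap2 = π + 2β = 154.9733°
tangent length = C·cosβ = 58.5747
L = r1·wrap1 + r2·wrap2 + 2·C·cosβ = 20·3.5784 + 7·2.7048 + 2·58.5747 = 207.6508

L=207.651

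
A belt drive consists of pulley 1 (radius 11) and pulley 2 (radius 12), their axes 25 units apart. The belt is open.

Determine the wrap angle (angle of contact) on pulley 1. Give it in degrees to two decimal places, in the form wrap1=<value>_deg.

open belt: β = asin((r2−r1)/C) = asin(1/25) = 2.2924°
wrap1 = π − 2β = 175.4151°
wrap2 = π + 2β = 184.5849°

wrap1=175.42_deg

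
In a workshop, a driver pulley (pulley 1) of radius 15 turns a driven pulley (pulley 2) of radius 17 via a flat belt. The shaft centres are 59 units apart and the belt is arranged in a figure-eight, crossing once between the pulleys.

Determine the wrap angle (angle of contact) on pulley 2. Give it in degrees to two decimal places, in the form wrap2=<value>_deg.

crossed belt: β = asin((r1+r2)/C) = asin(32/59) = 32.8453°
wrap1 = wrap2 = π + 2β = 245.6906°

wrap2=245.69_deg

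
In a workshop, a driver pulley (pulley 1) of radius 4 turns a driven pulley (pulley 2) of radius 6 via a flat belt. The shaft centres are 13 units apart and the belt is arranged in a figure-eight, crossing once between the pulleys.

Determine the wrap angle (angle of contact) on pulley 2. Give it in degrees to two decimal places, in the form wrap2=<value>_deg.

wrap2=280.57_deg

crossed belt: β = asin((r1+r2)/C) = asin(10/13) = 50.2849°
wrap1 = wrap2 = π + 2β = 280.5697°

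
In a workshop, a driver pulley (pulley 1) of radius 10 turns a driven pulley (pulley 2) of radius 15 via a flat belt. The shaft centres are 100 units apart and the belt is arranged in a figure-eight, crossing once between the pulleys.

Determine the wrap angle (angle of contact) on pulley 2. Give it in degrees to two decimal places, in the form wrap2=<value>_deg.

crossed belt: β = asin((r1+r2)/C) = asin(25/100) = 14.4775°
wrap1 = wrap2 = π + 2β = 208.9550°

wrap2=208.96_deg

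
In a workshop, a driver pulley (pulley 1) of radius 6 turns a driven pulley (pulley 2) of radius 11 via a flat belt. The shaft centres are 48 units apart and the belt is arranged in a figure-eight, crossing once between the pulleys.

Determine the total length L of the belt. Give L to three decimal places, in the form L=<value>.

crossed belt: β = asin((r1+r2)/C) = asin(17/48) = 20.7424°
wrap1 = wrap2 = π + 2β = 221.4848°
tangent length = C·cosβ = 44.8888
L = (r1+r2)·wrap + 2·C·cosβ = 17·3.8656 + 2·44.8888 = 155.4934

L=155.493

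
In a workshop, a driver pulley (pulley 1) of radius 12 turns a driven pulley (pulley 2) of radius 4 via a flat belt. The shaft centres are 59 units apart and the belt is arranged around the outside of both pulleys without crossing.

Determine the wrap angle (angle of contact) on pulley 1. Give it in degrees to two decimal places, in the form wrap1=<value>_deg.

open belt: β = asin((r2−r1)/C) = asin(-8/59) = -7.7929°
wrap1 = π − 2β = 195.5858°
wrap2 = π + 2β = 164.4142°

wrap1=195.59_deg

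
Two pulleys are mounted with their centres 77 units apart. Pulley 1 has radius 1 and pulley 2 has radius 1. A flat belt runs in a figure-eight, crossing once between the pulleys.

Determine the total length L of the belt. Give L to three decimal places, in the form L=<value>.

crossed belt: β = asin((r1+r2)/C) = asin(2/77) = 1.4884°
wrap1 = wrap2 = π + 2β = 182.9767°
tangent length = C·cosβ = 76.9740
L = (r1+r2)·wrap + 2·C·cosβ = 2·3.1935 + 2·76.9740 = 160.3351

L=160.335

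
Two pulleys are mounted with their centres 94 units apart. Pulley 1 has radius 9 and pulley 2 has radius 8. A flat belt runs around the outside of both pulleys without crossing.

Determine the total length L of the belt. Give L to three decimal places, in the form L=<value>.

open belt: β = asin((r2−r1)/C) = asin(-1/94) = -0.6095°
wrap1 = π − 2β = 181.2191°
wrap2 = π + 2β = 178.7809°
tangent length = C·cosβ = 93.9947
L = r1·wrap1 + r2·wrap2 + 2·C·cosβ = 9·3.1629 + 8·3.1203 + 2·93.9947 = 241.4177

L=241.418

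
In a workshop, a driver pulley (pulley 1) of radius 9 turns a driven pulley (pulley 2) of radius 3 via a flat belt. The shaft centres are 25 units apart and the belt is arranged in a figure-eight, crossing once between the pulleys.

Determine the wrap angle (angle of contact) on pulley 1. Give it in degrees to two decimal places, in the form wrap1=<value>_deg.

crossed belt: β = asin((r1+r2)/C) = asin(12/25) = 28.6854°
wrap1 = wrap2 = π + 2β = 237.3708°

wrap1=237.37_deg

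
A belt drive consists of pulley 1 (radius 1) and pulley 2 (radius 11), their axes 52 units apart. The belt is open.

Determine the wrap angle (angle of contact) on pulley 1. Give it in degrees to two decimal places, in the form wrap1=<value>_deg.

wrap1=157.83_deg

open belt: β = asin((r2−r1)/C) = asin(10/52) = 11.0875°
wrap1 = π − 2β = 157.8250°
wrap2 = π + 2β = 202.1750°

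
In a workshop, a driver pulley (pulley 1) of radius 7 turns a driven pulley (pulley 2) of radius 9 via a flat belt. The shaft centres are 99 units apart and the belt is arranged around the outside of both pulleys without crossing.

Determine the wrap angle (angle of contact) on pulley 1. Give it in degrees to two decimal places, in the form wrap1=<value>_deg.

wrap1=177.68_deg

open belt: β = asin((r2−r1)/C) = asin(2/99) = 1.1576°
wrap1 = π − 2β = 177.6849°
wrap2 = π + 2β = 182.3151°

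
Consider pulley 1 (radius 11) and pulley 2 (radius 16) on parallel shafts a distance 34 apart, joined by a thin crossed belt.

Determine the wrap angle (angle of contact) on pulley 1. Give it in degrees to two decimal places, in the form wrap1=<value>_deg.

wrap1=285.14_deg

crossed belt: β = asin((r1+r2)/C) = asin(27/34) = 52.5720°
wrap1 = wrap2 = π + 2β = 285.1440°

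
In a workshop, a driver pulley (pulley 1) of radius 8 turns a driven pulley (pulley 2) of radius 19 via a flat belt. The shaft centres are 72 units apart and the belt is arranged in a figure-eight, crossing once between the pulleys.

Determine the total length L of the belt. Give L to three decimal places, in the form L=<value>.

crossed belt: β = asin((r1+r2)/C) = asin(27/72) = 22.0243°
wrap1 = wrap2 = π + 2β = 224.0486°
tangent length = C·cosβ = 66.7458
L = (r1+r2)·wrap + 2·C·cosβ = 27·3.9104 + 2·66.7458 = 239.0720

L=239.072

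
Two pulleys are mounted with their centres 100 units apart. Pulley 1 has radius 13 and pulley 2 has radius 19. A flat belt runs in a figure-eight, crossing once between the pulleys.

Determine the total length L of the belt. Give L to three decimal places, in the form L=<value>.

L=310.861

crossed belt: β = asin((r1+r2)/C) = asin(32/100) = 18.6629°
wrap1 = wrap2 = π + 2β = 217.3258°
tangent length = C·cosβ = 94.7418
L = (r1+r2)·wrap + 2·C·cosβ = 32·3.7931 + 2·94.7418 = 310.8612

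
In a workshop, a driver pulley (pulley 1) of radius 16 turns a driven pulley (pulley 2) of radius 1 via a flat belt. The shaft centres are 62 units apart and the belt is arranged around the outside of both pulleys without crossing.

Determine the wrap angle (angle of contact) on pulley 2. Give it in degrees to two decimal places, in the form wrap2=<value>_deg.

wrap2=152.00_deg

open belt: β = asin((r2−r1)/C) = asin(-15/62) = -14.0008°
wrap1 = π − 2β = 208.0016°
wrap2 = π + 2β = 151.9984°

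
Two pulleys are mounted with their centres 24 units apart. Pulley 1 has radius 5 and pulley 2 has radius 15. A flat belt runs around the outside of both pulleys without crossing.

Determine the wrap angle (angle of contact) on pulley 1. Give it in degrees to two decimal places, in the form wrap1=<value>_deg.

wrap1=130.75_deg

open belt: β = asin((r2−r1)/C) = asin(10/24) = 24.6243°
wrap1 = π − 2β = 130.7514°
wrap2 = π + 2β = 229.2486°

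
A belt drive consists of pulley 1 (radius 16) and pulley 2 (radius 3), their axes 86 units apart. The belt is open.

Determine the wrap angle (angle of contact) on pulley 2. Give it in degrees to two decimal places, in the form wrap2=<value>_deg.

open belt: β = asin((r2−r1)/C) = asin(-13/86) = -8.6943°
wrap1 = π − 2β = 197.3886°
wrap2 = π + 2β = 162.6114°

wrap2=162.61_deg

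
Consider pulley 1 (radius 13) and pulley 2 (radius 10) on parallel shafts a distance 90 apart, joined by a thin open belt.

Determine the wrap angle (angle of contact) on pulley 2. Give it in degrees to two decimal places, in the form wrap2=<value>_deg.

open belt: β = asin((r2−r1)/C) = asin(-3/90) = -1.9102°
wrap1 = π − 2β = 183.8204°
wrap2 = π + 2β = 176.1796°

wrap2=176.18_deg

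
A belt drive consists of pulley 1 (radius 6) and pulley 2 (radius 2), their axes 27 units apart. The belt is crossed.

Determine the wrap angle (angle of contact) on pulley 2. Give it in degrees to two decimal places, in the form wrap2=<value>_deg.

wrap2=214.47_deg

crossed belt: β = asin((r1+r2)/C) = asin(8/27) = 17.2353°
wrap1 = wrap2 = π + 2β = 214.4706°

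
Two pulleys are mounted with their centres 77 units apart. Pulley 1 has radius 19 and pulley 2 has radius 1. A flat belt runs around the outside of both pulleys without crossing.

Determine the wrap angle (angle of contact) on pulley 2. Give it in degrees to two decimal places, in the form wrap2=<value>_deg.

open belt: β = asin((r2−r1)/C) = asin(-18/77) = -13.5189°
wrap1 = π − 2β = 207.0378°
wrap2 = π + 2β = 152.9622°

wrap2=152.96_deg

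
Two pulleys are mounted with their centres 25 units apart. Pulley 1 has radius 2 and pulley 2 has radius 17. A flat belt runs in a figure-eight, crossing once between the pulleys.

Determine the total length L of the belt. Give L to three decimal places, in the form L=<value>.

crossed belt: β = asin((r1+r2)/C) = asin(19/25) = 49.4642°
wrap1 = wrap2 = π + 2β = 278.9284°
tangent length = C·cosβ = 16.2481
L = (r1+r2)·wrap + 2·C·cosβ = 19·4.8682 + 2·16.2481 = 124.9923

L=124.992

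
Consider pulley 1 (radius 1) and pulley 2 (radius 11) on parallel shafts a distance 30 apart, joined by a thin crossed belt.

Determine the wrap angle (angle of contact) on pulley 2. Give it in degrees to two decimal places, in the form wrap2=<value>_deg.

crossed belt: β = asin((r1+r2)/C) = asin(12/30) = 23.5782°
wrap1 = wrap2 = π + 2β = 227.1564°

wrap2=227.16_deg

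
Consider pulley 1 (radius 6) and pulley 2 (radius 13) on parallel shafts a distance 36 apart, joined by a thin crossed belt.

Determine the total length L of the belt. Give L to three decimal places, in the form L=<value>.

crossed belt: β = asin((r1+r2)/C) = asin(19/36) = 31.8554°
wrap1 = wrap2 = π + 2β = 243.7109°
tangent length = C·cosβ = 30.5778
L = (r1+r2)·wrap + 2·C·cosβ = 19·4.2536 + 2·30.5778 = 141.9731

L=141.973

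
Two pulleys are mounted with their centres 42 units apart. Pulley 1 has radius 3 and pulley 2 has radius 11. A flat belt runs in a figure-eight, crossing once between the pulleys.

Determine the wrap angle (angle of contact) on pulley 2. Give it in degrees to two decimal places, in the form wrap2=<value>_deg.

crossed belt: β = asin((r1+r2)/C) = asin(14/42) = 19.4712°
wrap1 = wrap2 = π + 2β = 218.9424°

wrap2=218.94_deg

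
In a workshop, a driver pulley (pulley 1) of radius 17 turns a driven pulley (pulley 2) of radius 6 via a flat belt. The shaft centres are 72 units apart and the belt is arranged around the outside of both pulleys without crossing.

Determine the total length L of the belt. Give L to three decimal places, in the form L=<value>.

open belt: β = asin((r2−r1)/C) = asin(-11/72) = -8.7879°
wrap1 = π − 2β = 197.5759°
wrap2 = π + 2β = 162.4241°
tangent length = C·cosβ = 71.1548
L = r1·wrap1 + r2·wrap2 + 2·C·cosβ = 17·3.4483 + 6·2.8348 + 2·71.1548 = 217.9405

L=217.940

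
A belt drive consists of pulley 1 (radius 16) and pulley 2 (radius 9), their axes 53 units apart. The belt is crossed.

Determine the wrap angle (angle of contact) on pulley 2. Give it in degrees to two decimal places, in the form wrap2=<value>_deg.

crossed belt: β = asin((r1+r2)/C) = asin(25/53) = 28.1446°
wrap1 = wrap2 = π + 2β = 236.2892°

wrap2=236.29_deg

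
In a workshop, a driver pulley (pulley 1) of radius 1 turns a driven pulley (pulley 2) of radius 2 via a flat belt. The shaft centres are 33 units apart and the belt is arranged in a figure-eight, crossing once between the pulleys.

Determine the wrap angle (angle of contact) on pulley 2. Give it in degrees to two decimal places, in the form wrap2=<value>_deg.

wrap2=190.43_deg

crossed belt: β = asin((r1+r2)/C) = asin(3/33) = 5.2159°
wrap1 = wrap2 = π + 2β = 190.4318°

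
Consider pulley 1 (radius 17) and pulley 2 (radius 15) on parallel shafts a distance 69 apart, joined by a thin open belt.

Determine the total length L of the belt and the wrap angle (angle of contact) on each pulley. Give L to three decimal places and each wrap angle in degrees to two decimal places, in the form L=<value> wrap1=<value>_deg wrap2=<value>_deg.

open belt: β = asin((r2−r1)/C) = asin(-2/69) = -1.6610°
wrap1 = π − 2β = 183.3220°
wrap2 = π + 2β = 176.6780°
tangent length = C·cosβ = 68.9710
L = r1·wrap1 + r2·wrap2 + 2·C·cosβ = 17·3.1996 + 15·3.0836 + 2·68.9710 = 238.5889

L=238.589 wrap1=183.32_deg wrap2=176.68_deg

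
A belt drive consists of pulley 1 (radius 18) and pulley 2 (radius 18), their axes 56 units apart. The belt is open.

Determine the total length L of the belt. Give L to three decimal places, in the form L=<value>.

open belt: β = asin((r2−r1)/C) = asin(0/56) = 0.0000°
wrap1 = π − 2β = 180.0000°
wrap2 = π + 2β = 180.0000°
tangent length = C·cosβ = 56.0000
L = r1·wrap1 + r2·wrap2 + 2·C·cosβ = 18·3.1416 + 18·3.1416 + 2·56.0000 = 225.0973

L=225.097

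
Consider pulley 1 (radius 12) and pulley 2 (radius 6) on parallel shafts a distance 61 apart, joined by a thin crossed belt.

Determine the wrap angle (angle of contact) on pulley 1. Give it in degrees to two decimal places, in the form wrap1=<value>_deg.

crossed belt: β = asin((r1+r2)/C) = asin(18/61) = 17.1625°
wrap1 = wrap2 = π + 2β = 214.3249°

wrap1=214.32_deg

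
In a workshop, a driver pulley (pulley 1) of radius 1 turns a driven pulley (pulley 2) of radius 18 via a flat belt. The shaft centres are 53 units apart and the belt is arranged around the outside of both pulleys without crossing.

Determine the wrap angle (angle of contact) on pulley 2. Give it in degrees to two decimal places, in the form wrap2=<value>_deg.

wrap2=217.42_deg

open belt: β = asin((r2−r1)/C) = asin(17/53) = 18.7086°
wrap1 = π − 2β = 142.5829°
wrap2 = π + 2β = 217.4171°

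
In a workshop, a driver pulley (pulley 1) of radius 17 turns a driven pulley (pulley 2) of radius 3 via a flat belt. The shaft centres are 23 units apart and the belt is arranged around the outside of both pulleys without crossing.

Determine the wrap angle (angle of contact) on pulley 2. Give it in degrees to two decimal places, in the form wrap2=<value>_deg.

wrap2=105.01_deg

open belt: β = asin((r2−r1)/C) = asin(-14/23) = -37.4952°
wrap1 = π − 2β = 254.9905°
wrap2 = π + 2β = 105.0095°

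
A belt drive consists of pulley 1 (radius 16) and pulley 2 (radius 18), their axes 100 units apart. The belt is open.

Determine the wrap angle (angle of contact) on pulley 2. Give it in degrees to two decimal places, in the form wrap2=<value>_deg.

open belt: β = asin((r2−r1)/C) = asin(2/100) = 1.1460°
wrap1 = π − 2β = 177.7080°
wrap2 = π + 2β = 182.2920°

wrap2=182.29_deg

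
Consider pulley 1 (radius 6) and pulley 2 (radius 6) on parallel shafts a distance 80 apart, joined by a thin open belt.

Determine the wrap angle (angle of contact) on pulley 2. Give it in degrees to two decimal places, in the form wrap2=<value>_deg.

wrap2=180.00_deg

open belt: β = asin((r2−r1)/C) = asin(0/80) = 0.0000°
wrap1 = π − 2β = 180.0000°
wrap2 = π + 2β = 180.0000°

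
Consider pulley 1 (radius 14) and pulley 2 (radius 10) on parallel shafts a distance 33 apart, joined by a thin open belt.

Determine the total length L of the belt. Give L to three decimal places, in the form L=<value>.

L=141.884

open belt: β = asin((r2−r1)/C) = asin(-4/33) = -6.9621°
wrap1 = π − 2β = 193.9241°
wrap2 = π + 2β = 166.0759°
tangent length = C·cosβ = 32.7567
L = r1·wrap1 + r2·wrap2 + 2·C·cosβ = 14·3.3846 + 10·2.8986 + 2·32.7567 = 141.8837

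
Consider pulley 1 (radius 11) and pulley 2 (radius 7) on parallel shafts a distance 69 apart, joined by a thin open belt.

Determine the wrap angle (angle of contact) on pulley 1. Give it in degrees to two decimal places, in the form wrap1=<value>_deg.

open belt: β = asin((r2−r1)/C) = asin(-4/69) = -3.3234°
wrap1 = π − 2β = 186.6467°
wrap2 = π + 2β = 173.3533°

wrap1=186.65_deg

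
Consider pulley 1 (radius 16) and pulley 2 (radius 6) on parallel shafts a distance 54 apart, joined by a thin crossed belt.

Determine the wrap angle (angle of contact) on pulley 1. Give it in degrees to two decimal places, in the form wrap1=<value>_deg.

wrap1=228.08_deg

crossed belt: β = asin((r1+r2)/C) = asin(22/54) = 24.0421°
wrap1 = wrap2 = π + 2β = 228.0842°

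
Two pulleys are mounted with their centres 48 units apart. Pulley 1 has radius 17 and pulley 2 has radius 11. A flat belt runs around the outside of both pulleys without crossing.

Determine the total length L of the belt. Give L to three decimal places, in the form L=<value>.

L=184.716

open belt: β = asin((r2−r1)/C) = asin(-6/48) = -7.1808°
wrap1 = π − 2β = 194.3615°
wrap2 = π + 2β = 165.6385°
tangent length = C·cosβ = 47.6235
L = r1·wrap1 + r2·wrap2 + 2·C·cosβ = 17·3.3922 + 11·2.8909 + 2·47.6235 = 184.7156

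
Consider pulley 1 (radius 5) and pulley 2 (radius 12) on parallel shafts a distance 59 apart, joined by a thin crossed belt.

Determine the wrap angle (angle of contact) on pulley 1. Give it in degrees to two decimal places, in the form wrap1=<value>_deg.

crossed belt: β = asin((r1+r2)/C) = asin(17/59) = 16.7464°
wrap1 = wrap2 = π + 2β = 213.4927°

wrap1=213.49_deg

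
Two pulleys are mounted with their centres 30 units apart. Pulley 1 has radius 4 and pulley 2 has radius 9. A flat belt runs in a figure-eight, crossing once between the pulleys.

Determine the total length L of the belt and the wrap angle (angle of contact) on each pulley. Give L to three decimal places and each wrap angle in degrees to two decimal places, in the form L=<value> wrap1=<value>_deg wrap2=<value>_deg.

crossed belt: β = asin((r1+r2)/C) = asin(13/30) = 25.6793°
wrap1 = wrap2 = π + 2β = 231.3586°
tangent length = C·cosβ = 27.0370
L = (r1+r2)·wrap + 2·C·cosβ = 13·4.0380 + 2·27.0370 = 106.5676

L=106.568 wrap1=231.36_deg wrap2=231.36_deg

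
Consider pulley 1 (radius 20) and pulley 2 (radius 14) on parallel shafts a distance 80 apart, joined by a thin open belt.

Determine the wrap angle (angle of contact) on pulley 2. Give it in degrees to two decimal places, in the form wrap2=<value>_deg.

wrap2=171.40_deg

open belt: β = asin((r2−r1)/C) = asin(-6/80) = -4.3012°
wrap1 = π − 2β = 188.6024°
wrap2 = π + 2β = 171.3976°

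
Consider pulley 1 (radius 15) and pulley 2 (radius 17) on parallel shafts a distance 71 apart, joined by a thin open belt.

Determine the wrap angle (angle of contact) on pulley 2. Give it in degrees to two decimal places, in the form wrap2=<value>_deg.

wrap2=183.23_deg

open belt: β = asin((r2−r1)/C) = asin(2/71) = 1.6142°
wrap1 = π − 2β = 176.7716°
wrap2 = π + 2β = 183.2284°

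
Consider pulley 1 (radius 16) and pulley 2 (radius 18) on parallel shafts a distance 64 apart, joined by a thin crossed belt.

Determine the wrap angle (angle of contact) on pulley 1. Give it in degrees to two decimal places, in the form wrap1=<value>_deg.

wrap1=244.18_deg

crossed belt: β = asin((r1+r2)/C) = asin(34/64) = 32.0900°
wrap1 = wrap2 = π + 2β = 244.1799°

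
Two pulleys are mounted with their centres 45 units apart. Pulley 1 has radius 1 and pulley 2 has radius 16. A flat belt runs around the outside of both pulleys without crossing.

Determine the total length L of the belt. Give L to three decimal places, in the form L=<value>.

open belt: β = asin((r2−r1)/C) = asin(15/45) = 19.4712°
wrap1 = π − 2β = 141.0576°
wrap2 = π + 2β = 218.9424°
tangent length = C·cosβ = 42.4264
L = r1·wrap1 + r2·wrap2 + 2·C·cosβ = 1·2.4619 + 16·3.8213 + 2·42.4264 = 148.4550

L=148.455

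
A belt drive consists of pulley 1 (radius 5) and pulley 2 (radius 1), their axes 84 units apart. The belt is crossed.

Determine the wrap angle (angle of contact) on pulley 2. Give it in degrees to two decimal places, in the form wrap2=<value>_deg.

crossed belt: β = asin((r1+r2)/C) = asin(6/84) = 4.0960°
wrap1 = wrap2 = π + 2β = 188.1921°

wrap2=188.19_deg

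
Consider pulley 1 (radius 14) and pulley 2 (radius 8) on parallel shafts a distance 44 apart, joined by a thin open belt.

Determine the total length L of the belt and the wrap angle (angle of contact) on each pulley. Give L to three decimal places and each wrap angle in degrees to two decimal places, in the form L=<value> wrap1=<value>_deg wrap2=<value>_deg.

open belt: β = asin((r2−r1)/C) = asin(-6/44) = -7.8375°
wrap1 = π − 2β = 195.6750°
wrap2 = π + 2β = 164.3250°
tangent length = C·cosβ = 43.5890
L = r1·wrap1 + r2·wrap2 + 2·C·cosβ = 14·3.4152 + 8·2.8680 + 2·43.5890 = 157.9345

L=157.934 wrap1=195.67_deg wrap2=164.33_deg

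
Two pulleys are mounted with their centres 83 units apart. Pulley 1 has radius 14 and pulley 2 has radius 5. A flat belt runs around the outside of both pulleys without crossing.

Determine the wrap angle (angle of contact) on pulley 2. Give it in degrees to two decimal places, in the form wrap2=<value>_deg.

wrap2=167.55_deg

open belt: β = asin((r2−r1)/C) = asin(-9/83) = -6.2250°
wrap1 = π − 2β = 192.4501°
wrap2 = π + 2β = 167.5499°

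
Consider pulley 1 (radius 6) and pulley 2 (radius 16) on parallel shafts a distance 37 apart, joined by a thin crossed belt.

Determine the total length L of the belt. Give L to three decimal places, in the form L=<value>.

L=156.630

crossed belt: β = asin((r1+r2)/C) = asin(22/37) = 36.4837°
wrap1 = wrap2 = π + 2β = 252.9675°
tangent length = C·cosβ = 29.7489
L = (r1+r2)·wrap + 2·C·cosβ = 22·4.4151 + 2·29.7489 = 156.6304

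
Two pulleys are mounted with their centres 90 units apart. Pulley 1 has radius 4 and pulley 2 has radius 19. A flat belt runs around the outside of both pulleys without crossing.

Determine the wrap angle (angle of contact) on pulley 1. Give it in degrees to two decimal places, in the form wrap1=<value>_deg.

open belt: β = asin((r2−r1)/C) = asin(15/90) = 9.5941°
wrap1 = π − 2β = 160.8119°
wrap2 = π + 2β = 199.1881°

wrap1=160.81_deg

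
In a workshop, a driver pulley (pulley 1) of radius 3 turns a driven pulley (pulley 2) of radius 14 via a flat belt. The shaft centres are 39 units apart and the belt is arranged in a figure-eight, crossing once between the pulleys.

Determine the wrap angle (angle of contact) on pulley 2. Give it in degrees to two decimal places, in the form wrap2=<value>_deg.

crossed belt: β = asin((r1+r2)/C) = asin(17/39) = 25.8424°
wrap1 = wrap2 = π + 2β = 231.6848°

wrap2=231.68_deg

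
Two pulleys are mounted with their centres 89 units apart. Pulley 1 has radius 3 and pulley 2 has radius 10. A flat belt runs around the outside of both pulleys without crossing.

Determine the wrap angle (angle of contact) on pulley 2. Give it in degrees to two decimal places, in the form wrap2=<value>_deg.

wrap2=189.02_deg

open belt: β = asin((r2−r1)/C) = asin(7/89) = 4.5111°
wrap1 = π − 2β = 170.9779°
wrap2 = π + 2β = 189.0221°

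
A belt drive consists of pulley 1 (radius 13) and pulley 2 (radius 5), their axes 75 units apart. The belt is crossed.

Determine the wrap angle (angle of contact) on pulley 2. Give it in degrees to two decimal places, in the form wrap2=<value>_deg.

wrap2=207.77_deg

crossed belt: β = asin((r1+r2)/C) = asin(18/75) = 13.8865°
wrap1 = wrap2 = π + 2β = 207.7731°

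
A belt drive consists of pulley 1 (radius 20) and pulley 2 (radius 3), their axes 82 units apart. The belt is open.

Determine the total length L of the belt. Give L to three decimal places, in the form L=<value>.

L=239.794

open belt: β = asin((r2−r1)/C) = asin(-17/82) = -11.9652°
wrap1 = π − 2β = 203.9303°
wrap2 = π + 2β = 156.0697°
tangent length = C·cosβ = 80.2185
L = r1·wrap1 + r2·wrap2 + 2·C·cosβ = 20·3.5593 + 3·2.7239 + 2·80.2185 = 239.7938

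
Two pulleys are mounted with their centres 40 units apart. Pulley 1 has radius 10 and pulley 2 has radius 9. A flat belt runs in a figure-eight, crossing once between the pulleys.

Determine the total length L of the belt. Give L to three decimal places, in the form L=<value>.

crossed belt: β = asin((r1+r2)/C) = asin(19/40) = 28.3594°
wrap1 = wrap2 = π + 2β = 236.7187°
tangent length = C·cosβ = 35.1994
L = (r1+r2)·wrap + 2·C·cosβ = 19·4.1315 + 2·35.1994 = 148.8978

L=148.898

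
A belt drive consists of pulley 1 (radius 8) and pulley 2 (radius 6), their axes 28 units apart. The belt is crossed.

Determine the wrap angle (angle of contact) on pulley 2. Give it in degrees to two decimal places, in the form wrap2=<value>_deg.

wrap2=240.00_deg

crossed belt: β = asin((r1+r2)/C) = asin(14/28) = 30.0000°
wrap1 = wrap2 = π + 2β = 240.0000°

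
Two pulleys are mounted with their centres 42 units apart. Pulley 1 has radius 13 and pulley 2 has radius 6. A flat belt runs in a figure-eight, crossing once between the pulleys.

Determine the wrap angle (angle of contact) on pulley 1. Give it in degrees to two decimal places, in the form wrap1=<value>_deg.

crossed belt: β = asin((r1+r2)/C) = asin(19/42) = 26.8965°
wrap1 = wrap2 = π + 2β = 233.7931°

wrap1=233.79_deg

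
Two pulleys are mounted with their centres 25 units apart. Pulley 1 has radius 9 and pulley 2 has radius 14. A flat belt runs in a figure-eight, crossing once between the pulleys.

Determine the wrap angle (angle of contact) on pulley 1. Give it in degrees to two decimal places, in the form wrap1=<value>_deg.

wrap1=313.85_deg

crossed belt: β = asin((r1+r2)/C) = asin(23/25) = 66.9261°
wrap1 = wrap2 = π + 2β = 313.8522°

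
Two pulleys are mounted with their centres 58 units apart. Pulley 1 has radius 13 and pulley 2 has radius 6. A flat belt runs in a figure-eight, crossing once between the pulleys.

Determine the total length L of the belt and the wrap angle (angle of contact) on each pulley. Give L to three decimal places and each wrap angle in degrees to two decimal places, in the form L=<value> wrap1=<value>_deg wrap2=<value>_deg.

L=181.972 wrap1=218.24_deg wrap2=218.24_deg

crossed belt: β = asin((r1+r2)/C) = asin(19/58) = 19.1223°
wrap1 = wrap2 = π + 2β = 218.2447°
tangent length = C·cosβ = 54.7996
L = (r1+r2)·wrap + 2·C·cosβ = 19·3.8091 + 2·54.7996 = 181.9719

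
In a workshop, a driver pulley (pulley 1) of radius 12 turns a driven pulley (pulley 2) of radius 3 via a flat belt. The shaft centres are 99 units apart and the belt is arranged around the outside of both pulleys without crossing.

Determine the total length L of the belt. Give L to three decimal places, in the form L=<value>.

open belt: β = asin((r2−r1)/C) = asin(-9/99) = -5.2159°
wrap1 = π − 2β = 190.4318°
wrap2 = π + 2β = 169.5682°
tangent length = C·cosβ = 98.5901
L = r1·wrap1 + r2·wrap2 + 2·C·cosβ = 12·3.3237 + 3·2.9595 + 2·98.5901 = 245.9426

L=245.943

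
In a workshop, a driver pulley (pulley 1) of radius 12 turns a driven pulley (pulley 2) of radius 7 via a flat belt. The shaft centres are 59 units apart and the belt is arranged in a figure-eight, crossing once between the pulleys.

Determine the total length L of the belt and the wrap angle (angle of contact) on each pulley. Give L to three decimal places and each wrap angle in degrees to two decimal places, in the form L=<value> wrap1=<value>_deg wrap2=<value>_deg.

crossed belt: β = asin((r1+r2)/C) = asin(19/59) = 18.7860°
wrap1 = wrap2 = π + 2β = 217.5719°
tangent length = C·cosβ = 55.8570
L = (r1+r2)·wrap + 2·C·cosβ = 19·3.7973 + 2·55.8570 = 183.8635

L=183.864 wrap1=217.57_deg wrap2=217.57_deg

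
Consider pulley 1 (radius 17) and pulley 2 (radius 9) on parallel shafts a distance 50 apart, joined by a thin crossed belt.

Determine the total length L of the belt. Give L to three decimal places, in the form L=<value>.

L=195.534

crossed belt: β = asin((r1+r2)/C) = asin(26/50) = 31.3323°
wrap1 = wrap2 = π + 2β = 242.6645°
tangent length = C·cosβ = 42.7083
L = (r1+r2)·wrap + 2·C·cosβ = 26·4.2353 + 2·42.7083 = 195.5343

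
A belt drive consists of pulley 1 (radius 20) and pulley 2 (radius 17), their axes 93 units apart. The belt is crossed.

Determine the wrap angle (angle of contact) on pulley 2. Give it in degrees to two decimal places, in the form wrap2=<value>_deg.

crossed belt: β = asin((r1+r2)/C) = asin(37/93) = 23.4438°
wrap1 = wrap2 = π + 2β = 226.8876°

wrap2=226.89_deg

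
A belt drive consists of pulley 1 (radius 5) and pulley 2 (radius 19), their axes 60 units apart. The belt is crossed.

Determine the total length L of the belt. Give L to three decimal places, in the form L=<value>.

crossed belt: β = asin((r1+r2)/C) = asin(24/60) = 23.5782°
wrap1 = wrap2 = π + 2β = 227.1564°
tangent length = C·cosβ = 54.9909
L = (r1+r2)·wrap + 2·C·cosβ = 24·3.9646 + 2·54.9909 = 205.1328

L=205.133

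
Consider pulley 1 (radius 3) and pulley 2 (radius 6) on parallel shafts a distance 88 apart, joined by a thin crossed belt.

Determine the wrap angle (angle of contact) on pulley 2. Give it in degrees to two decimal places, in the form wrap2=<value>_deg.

crossed belt: β = asin((r1+r2)/C) = asin(9/88) = 5.8701°
wrap1 = wrap2 = π + 2β = 191.7401°

wrap2=191.74_deg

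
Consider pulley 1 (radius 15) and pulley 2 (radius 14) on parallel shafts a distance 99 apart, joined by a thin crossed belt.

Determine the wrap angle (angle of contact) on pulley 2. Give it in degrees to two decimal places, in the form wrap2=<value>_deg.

wrap2=214.07_deg

crossed belt: β = asin((r1+r2)/C) = asin(29/99) = 17.0334°
wrap1 = wrap2 = π + 2β = 214.0668°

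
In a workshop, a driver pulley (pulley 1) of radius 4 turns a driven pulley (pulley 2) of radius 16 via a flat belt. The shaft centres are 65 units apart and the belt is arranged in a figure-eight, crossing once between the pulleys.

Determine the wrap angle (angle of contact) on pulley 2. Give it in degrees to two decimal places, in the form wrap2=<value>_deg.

crossed belt: β = asin((r1+r2)/C) = asin(20/65) = 17.9202°
wrap1 = wrap2 = π + 2β = 215.8404°

wrap2=215.84_deg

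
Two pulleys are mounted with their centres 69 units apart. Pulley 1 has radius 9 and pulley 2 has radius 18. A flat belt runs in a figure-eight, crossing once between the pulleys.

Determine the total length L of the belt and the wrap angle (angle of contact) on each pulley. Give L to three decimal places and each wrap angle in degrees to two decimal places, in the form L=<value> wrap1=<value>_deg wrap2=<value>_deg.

crossed belt: β = asin((r1+r2)/C) = asin(27/69) = 23.0357°
wrap1 = wrap2 = π + 2β = 226.0714°
tangent length = C·cosβ = 63.4980
L = (r1+r2)·wrap + 2·C·cosβ = 27·3.9457 + 2·63.4980 = 233.5297

L=233.530 wrap1=226.07_deg wrap2=226.07_deg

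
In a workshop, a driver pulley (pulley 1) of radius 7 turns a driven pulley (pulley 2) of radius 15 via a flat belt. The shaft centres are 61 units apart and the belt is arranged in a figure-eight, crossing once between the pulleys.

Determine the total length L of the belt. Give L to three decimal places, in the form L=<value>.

crossed belt: β = asin((r1+r2)/C) = asin(22/61) = 21.1405°
wrap1 = wrap2 = π + 2β = 222.2809°
tangent length = C·cosβ = 56.8946
L = (r1+r2)·wrap + 2·C·cosβ = 22·3.8795 + 2·56.8946 = 199.1390

L=199.139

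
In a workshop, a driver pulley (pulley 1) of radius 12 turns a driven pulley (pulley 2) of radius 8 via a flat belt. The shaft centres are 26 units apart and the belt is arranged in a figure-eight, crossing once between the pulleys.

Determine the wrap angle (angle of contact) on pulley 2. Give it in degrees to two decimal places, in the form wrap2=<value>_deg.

crossed belt: β = asin((r1+r2)/C) = asin(20/26) = 50.2849°
wrap1 = wrap2 = π + 2β = 280.5697°

wrap2=280.57_deg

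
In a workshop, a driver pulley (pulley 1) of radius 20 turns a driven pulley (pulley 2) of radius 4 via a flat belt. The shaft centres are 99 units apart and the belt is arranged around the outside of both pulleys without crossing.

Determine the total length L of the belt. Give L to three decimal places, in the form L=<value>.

open belt: β = asin((r2−r1)/C) = asin(-16/99) = -9.3007°
wrap1 = π − 2β = 198.6014°
wrap2 = π + 2β = 161.3986°
tangent length = C·cosβ = 97.6985
L = r1·wrap1 + r2·wrap2 + 2·C·cosβ = 20·3.4662 + 4·2.8169 + 2·97.6985 = 275.9898

L=275.990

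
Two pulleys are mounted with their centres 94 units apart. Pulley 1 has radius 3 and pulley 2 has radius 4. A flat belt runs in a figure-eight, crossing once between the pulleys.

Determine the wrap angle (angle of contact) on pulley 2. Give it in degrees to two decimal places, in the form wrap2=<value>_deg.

crossed belt: β = asin((r1+r2)/C) = asin(7/94) = 4.2707°
wrap1 = wrap2 = π + 2β = 188.5413°

wrap2=188.54_deg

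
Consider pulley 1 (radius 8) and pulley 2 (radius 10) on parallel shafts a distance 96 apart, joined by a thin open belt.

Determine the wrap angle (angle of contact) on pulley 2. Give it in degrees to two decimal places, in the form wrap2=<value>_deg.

open belt: β = asin((r2−r1)/C) = asin(2/96) = 1.1937°
wrap1 = π − 2β = 177.6125°
wrap2 = π + 2β = 182.3875°

wrap2=182.39_deg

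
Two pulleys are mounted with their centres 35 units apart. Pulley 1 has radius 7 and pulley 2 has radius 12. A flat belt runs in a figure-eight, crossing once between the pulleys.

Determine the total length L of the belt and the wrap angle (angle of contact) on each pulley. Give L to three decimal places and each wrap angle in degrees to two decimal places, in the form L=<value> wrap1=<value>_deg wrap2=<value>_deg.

crossed belt: β = asin((r1+r2)/C) = asin(19/35) = 32.8783°
wrap1 = wrap2 = π + 2β = 245.7567°
tangent length = C·cosβ = 29.3939
L = (r1+r2)·wrap + 2·C·cosβ = 19·4.2893 + 2·29.3939 = 140.2838

L=140.284 wrap1=245.76_deg wrap2=245.76_deg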